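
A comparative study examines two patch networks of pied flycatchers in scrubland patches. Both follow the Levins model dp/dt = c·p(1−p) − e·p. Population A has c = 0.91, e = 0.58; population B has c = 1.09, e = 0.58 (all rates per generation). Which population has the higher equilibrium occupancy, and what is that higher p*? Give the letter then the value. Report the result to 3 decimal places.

B, 0.468

A: p*_A = 1 − 0.58/0.91 = 0.3626.
B: p*_B = 1 − 0.58/1.09 = 0.4679.
B is higher at 0.4679.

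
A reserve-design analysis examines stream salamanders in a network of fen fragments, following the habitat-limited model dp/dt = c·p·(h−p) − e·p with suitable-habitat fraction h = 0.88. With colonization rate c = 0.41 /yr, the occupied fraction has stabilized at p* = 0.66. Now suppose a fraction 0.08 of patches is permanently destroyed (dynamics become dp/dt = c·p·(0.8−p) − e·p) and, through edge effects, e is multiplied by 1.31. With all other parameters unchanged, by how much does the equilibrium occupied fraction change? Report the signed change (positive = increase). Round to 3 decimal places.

-0.148

Balance c(h−p*) = e gives e = 0.41×(0.88 − 0.66000) = 0.09020.
New p* = 0.8 − e/c = 0.8 − 0.11816/0.41000 = 0.51180.
Δp* = 0.51180 − 0.66000 = -0.14820.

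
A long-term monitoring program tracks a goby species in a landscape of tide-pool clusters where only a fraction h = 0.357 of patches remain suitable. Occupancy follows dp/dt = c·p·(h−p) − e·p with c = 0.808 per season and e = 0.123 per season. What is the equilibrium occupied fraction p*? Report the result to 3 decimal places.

Setting dp/dt = 0 and dividing by p* gives c·(h−p*) = e.
So p* = h − e/c = 0.357 − 0.123/0.808 = 0.357 − 0.1522 = 0.2048.

0.205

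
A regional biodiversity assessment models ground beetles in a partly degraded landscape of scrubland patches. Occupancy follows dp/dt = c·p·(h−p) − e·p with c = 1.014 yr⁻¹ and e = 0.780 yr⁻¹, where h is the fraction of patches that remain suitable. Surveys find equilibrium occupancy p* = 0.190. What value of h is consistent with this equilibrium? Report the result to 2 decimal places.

0.96

At equilibrium c(h−p*) = e, so h = p* + e/c.
h = 0.190 + 0.780/1.014 = 0.190 + 0.7692 = 0.9592.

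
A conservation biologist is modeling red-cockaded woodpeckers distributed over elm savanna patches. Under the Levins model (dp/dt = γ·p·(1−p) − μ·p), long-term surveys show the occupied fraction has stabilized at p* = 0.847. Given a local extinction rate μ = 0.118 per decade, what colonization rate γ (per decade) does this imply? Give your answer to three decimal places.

0.771

At equilibrium γ(1−p*) = μ, so γ = μ/(1−p*).
γ = 0.118/(1 − 0.847) = 0.118/0.1530 = 0.7712.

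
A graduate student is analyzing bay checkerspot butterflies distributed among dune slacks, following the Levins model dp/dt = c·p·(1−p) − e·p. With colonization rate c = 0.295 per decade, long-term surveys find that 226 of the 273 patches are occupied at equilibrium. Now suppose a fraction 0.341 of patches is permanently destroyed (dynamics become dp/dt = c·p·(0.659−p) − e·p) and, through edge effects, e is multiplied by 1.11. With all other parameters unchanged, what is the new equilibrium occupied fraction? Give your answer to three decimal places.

Observed p* = 226/273 = 0.82784.
Balance c(1−p*) = e gives e = 0.295×(1 − 0.82784) = 0.05079.
New p* = 0.659 − e/c = 0.659 − 0.05638/0.29500 = 0.46788.

0.468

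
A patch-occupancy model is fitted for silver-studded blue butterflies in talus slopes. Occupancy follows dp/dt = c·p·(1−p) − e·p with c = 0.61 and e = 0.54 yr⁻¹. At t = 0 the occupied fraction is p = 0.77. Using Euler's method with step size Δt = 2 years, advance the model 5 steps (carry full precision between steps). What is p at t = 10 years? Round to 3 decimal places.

Update rule: p ← p + [c·p·(1−p) − e·p]·Δt with Δt = 2.
p: 0.77000 → 0.15446  (Δp = -0.61554)
p: 0.15446 → 0.14698  (Δp = -0.00748)
p: 0.14698 → 0.14120  (Δp = -0.00578)
p: 0.14120 → 0.13664  (Δp = -0.00456)
p: 0.13664 → 0.13300  (Δp = -0.00365)

0.133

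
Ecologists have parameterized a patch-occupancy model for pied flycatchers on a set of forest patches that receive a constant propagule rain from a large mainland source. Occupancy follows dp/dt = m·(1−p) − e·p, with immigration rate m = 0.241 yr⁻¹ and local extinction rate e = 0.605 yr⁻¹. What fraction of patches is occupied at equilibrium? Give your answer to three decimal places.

Setting dp/dt = 0: m − m·p* = e·p*, so m = (m+e)·p*.
p* = m/(m+e) = 0.241/(0.241+0.605) = 0.241/0.8460 = 0.2849.

0.285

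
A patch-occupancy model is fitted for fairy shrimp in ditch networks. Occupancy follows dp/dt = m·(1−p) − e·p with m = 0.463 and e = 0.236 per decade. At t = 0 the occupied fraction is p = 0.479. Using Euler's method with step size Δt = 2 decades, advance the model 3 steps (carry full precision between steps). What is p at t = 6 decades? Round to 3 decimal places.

Update rule: p ← p + [m·(1−p) − e·p]·Δt with Δt = 2.
step 1: Δp = +0.25636, p = 0.73536
step 2: Δp = -0.10203, p = 0.63333
step 3: Δp = +0.04061, p = 0.67394

0.674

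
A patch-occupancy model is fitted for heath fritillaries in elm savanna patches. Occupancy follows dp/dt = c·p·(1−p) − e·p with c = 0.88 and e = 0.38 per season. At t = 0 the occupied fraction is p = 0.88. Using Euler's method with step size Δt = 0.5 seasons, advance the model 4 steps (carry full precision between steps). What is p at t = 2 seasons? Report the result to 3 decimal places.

0.631

Update rule: p ← p + [c·p·(1−p) − e·p]·Δt with Δt = 0.5.
t = 0.5: p = 0.88000 + (-0.12074) = 0.75926
t = 1: p = 0.75926 + (-0.06384) = 0.69543
t = 1.5: p = 0.69543 + (-0.03894) = 0.65649
t = 2: p = 0.65649 + (-0.02551) = 0.63098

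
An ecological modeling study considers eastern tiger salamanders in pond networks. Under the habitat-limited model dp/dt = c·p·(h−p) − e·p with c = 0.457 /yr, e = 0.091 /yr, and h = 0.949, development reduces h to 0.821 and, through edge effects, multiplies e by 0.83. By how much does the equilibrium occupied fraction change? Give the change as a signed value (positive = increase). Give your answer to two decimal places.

-0.09

Before: p* = h − e/c = 0.949 − 0.091/0.457 = 0.949 − 0.1991 = 0.7499.
After: c = 0.457, e = 0.07553, h = 0.821; p* = 0.821 − 0.07553/0.457 = 0.6557.
Δp* = 0.6557 − 0.7499 = -0.0941.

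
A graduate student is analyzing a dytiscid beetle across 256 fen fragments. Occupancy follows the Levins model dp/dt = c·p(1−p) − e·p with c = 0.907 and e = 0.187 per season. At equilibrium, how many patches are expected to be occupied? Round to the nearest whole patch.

203

p* = 1 − e/c = 1 − 0.187/0.907 = 0.7938.
Expected occupied patches = N × p* = 256 × 0.7938 = 203.22 ≈ 203.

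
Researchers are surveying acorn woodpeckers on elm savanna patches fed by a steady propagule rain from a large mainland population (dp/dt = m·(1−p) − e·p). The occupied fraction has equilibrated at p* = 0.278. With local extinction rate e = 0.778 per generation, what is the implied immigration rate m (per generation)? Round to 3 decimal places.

At equilibrium m(1−p*) = e·p*, so m = e·p*/(1−p*).
m = 0.778 × 0.278 / 0.7220 = 0.2163/0.7220 = 0.2996.

0.300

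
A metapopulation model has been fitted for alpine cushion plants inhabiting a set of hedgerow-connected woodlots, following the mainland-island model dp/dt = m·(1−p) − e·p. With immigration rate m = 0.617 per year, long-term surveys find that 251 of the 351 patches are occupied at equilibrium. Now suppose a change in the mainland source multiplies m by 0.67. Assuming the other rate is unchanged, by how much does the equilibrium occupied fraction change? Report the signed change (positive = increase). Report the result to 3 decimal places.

Observed p* = 251/351 = 0.71510.
Balance m(1−p*) = e·p* gives e = m(1−p*)/p* = 0.617×0.28490/0.71510 = 0.24582.
New p* = m/(m+e) = 0.41339/(0.41339+0.24582) = 0.62710.
Δp* = 0.62710 − 0.71510 = -0.08800.

-0.088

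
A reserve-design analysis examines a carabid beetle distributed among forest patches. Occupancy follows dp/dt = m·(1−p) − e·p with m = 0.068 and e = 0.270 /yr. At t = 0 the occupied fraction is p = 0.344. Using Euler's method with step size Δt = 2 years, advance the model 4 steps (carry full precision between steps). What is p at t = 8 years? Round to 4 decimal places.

Update rule: p ← p + [m·(1−p) − e·p]·Δt with Δt = 2.
step 1: Δp = -0.09654, p = 0.24746
step 2: Δp = -0.03128, p = 0.21618
step 3: Δp = -0.01013, p = 0.20604
step 4: Δp = -0.00328, p = 0.20276

0.2028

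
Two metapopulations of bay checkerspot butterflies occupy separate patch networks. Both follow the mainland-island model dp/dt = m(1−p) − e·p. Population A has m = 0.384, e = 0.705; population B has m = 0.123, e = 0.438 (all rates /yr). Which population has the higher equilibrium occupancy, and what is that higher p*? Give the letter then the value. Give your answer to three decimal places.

A, 0.353

A: p*_A = m/(m+e) = 0.384/1.0890 = 0.3526.
B: p*_B = 0.123/0.5610 = 0.2193.
A is higher at 0.3526.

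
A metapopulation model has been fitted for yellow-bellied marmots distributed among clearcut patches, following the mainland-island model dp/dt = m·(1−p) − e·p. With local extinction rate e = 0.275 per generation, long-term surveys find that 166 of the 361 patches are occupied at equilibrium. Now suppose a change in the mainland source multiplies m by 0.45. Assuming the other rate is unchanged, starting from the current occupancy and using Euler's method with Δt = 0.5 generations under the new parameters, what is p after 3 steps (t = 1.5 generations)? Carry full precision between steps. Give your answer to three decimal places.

Observed p* = 166/361 = 0.45983.
Balance m(1−p*) = e·p* gives m = e·p*/(1−p*) = 0.275×0.45983/0.54017 = 0.23410.
Starting from p₀ = 0.45983; update p ← p + (dp/dt)·Δt with the new parameters.
t = 0.5: p = 0.45983 + (-0.03477) = 0.42506
t = 1: p = 0.42506 + (-0.02816) = 0.39690
t = 1.5: p = 0.39690 + (-0.02281) = 0.37409

0.374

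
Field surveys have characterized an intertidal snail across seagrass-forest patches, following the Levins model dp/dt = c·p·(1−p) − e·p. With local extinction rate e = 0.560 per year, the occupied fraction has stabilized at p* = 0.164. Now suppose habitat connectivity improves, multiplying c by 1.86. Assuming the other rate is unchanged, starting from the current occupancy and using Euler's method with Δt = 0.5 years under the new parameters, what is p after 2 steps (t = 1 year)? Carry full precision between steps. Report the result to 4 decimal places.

0.2475

Balance c(1−p*) = e gives c = e/(1 − 0.16400) = 0.560/0.83600 = 0.66986.
Starting from p₀ = 0.16400; update p ← p + (dp/dt)·Δt with the new parameters.
  1  |  dp/dt·Δt = +0.039491  |  p_1 = 0.203491
  2  |  dp/dt·Δt = +0.043994  |  p_2 = 0.247486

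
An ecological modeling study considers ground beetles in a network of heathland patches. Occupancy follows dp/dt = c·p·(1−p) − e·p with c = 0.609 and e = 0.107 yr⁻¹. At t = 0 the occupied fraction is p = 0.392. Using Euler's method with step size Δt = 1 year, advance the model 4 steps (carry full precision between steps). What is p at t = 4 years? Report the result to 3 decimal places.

0.738

Update rule: p ← p + [c·p·(1−p) − e·p]·Δt with Δt = 1.
  1  |  dp/dt·Δt = +0.103203  |  p_1 = 0.495203
  2  |  dp/dt·Δt = +0.099249  |  p_2 = 0.594452
  3  |  dp/dt·Δt = +0.083211  |  p_3 = 0.677663
  4  |  dp/dt·Δt = +0.060518  |  p_4 = 0.738180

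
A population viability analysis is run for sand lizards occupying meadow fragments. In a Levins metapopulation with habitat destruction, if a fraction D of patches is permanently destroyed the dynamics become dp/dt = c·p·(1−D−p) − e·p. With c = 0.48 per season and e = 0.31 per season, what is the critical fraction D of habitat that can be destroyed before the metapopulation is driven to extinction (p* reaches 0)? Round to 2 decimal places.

0.35

The nontrivial equilibrium is p* = (1−D) − e/c; extinction occurs when this hits zero.
So D_crit = 1 − e/c = 1 − 0.31/0.48 = 1 − 0.6458 = 0.3542.
Note this equals the original equilibrium occupancy — the Levins extinction-debt result.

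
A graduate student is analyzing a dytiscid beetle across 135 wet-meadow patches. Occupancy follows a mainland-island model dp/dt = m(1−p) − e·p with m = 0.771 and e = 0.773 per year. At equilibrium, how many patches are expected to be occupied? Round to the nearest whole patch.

67

p* = m/(m+e) = 0.771/1.5440 = 0.4994.
Expected occupied patches = N × p* = 135 × 0.4994 = 67.41 ≈ 67.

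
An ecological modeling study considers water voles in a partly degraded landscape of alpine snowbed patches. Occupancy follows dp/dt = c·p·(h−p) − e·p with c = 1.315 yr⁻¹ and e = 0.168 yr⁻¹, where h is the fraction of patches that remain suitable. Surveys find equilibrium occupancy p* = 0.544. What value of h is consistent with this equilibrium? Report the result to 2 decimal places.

0.67

At equilibrium c(h−p*) = e, so h = p* + e/c.
h = 0.544 + 0.168/1.315 = 0.544 + 0.1278 = 0.6718.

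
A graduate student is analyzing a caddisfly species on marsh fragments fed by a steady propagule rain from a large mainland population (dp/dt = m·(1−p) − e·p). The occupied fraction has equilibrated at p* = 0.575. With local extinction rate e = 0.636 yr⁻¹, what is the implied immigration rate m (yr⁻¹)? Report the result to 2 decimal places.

0.86

At equilibrium m(1−p*) = e·p*, so m = e·p*/(1−p*).
m = 0.636 × 0.575 / 0.4250 = 0.3657/0.4250 = 0.8605.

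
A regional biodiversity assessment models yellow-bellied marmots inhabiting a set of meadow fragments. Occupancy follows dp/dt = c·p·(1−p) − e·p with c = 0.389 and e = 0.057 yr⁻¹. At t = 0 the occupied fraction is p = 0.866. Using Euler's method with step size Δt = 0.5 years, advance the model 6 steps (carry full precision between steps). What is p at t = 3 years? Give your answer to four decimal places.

0.8576

Update rule: p ← p + [c·p·(1−p) − e·p]·Δt with Δt = 0.5.
t = 0.5: p = 0.86600 + (-0.00211) = 0.86389
t = 1: p = 0.86389 + (-0.00175) = 0.86214
t = 1.5: p = 0.86214 + (-0.00145) = 0.86069
t = 2: p = 0.86069 + (-0.00121) = 0.85948
t = 2.5: p = 0.85948 + (-0.00100) = 0.85847
t = 3: p = 0.85847 + (-0.00084) = 0.85764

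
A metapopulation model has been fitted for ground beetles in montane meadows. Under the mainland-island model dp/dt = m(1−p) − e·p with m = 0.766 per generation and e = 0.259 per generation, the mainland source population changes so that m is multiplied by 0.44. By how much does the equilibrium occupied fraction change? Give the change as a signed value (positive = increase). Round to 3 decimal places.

-0.182

Before: p* = 0.766/(0.766+0.259) = 0.7473.
After: m = 0.33704, e = 0.259; p* = 0.33704/0.5960 = 0.5655.
Δp* = 0.5655 − 0.7473 = -0.1819.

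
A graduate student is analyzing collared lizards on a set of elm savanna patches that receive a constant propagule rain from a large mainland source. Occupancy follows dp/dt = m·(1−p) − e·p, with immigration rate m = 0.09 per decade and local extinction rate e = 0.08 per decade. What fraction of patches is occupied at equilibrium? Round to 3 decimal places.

Setting dp/dt = 0: m − m·p* = e·p*, so m = (m+e)·p*.
p* = m/(m+e) = 0.09/(0.09+0.08) = 0.09/0.1700 = 0.5294.

0.529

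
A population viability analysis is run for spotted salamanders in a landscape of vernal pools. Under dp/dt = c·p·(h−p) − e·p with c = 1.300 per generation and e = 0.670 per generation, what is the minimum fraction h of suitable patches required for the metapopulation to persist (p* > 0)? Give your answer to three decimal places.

p* = h − e/c is positive only when h > e/c.
h_min = e/c = 0.670/1.300 = 0.5154.

0.515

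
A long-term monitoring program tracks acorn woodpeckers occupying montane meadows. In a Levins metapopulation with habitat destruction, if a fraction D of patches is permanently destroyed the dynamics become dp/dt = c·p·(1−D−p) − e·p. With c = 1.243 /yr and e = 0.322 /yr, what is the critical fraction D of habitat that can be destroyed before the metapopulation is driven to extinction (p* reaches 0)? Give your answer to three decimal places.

0.741

The nontrivial equilibrium is p* = (1−D) − e/c; extinction occurs when this hits zero.
So D_crit = 1 − e/c = 1 − 0.322/1.243 = 1 − 0.2591 = 0.7409.
Note this equals the original equilibrium occupancy — the Levins extinction-debt result.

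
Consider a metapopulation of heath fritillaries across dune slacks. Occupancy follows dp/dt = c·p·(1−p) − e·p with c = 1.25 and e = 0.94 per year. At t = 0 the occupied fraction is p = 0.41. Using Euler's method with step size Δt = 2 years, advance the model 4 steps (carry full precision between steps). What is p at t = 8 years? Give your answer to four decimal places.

Update rule: p ← p + [c·p·(1−p) − e·p]·Δt with Δt = 2.
p: 0.41000 → 0.24395  (Δp = -0.16605)
p: 0.24395 → 0.24642  (Δp = +0.00247)
p: 0.24642 → 0.24739  (Δp = +0.00097)
p: 0.24739 → 0.24777  (Δp = +0.00038)

0.2478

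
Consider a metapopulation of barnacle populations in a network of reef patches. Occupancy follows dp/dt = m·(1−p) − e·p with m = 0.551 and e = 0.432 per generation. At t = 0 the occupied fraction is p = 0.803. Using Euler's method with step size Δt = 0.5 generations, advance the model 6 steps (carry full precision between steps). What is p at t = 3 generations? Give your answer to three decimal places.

Update rule: p ← p + [m·(1−p) − e·p]·Δt with Δt = 0.5.
  1  |  dp/dt·Δt = -0.119175  |  p_1 = 0.683825
  2  |  dp/dt·Δt = -0.060600  |  p_2 = 0.623225
  3  |  dp/dt·Δt = -0.030815  |  p_3 = 0.592410
  4  |  dp/dt·Δt = -0.015670  |  p_4 = 0.576741
  5  |  dp/dt·Δt = -0.007968  |  p_5 = 0.568773
  6  |  dp/dt·Δt = -0.004052  |  p_6 = 0.564721

0.565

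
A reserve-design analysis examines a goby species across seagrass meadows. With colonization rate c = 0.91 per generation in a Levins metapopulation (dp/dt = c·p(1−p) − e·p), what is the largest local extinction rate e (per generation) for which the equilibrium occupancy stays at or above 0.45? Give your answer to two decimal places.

1 − e/c ≥ 0.45 ⇒ e ≤ c(1 − 0.45) = 0.91 × 0.5500.
e_max = 0.5005.

0.50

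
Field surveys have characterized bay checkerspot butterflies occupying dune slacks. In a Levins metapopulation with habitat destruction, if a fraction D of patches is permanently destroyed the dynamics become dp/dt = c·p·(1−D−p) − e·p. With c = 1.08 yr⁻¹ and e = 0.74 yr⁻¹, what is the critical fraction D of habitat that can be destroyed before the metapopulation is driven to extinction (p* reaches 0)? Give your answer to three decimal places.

0.315

The nontrivial equilibrium is p* = (1−D) − e/c; extinction occurs when this hits zero.
So D_crit = 1 − e/c = 1 − 0.74/1.08 = 1 − 0.6852 = 0.3148.
This equals the undisturbed p*, a classic result of Lande's extension.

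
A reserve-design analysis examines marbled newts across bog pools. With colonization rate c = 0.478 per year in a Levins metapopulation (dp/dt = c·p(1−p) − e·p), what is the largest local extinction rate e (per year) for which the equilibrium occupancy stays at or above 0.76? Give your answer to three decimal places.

1 − e/c ≥ 0.76 ⇒ e ≤ c(1 − 0.76) = 0.478 × 0.2400.
e_max = 0.1147.

0.115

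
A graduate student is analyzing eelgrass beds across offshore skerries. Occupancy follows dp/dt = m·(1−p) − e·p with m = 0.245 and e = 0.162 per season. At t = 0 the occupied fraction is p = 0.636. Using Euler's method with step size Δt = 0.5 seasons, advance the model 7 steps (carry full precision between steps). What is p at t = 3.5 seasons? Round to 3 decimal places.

0.609

Update rule: p ← p + [m·(1−p) − e·p]·Δt with Δt = 0.5.
p: 0.63600 → 0.62907  (Δp = -0.00693)
p: 0.62907 → 0.62356  (Δp = -0.00552)
p: 0.62356 → 0.61916  (Δp = -0.00439)
p: 0.61916 → 0.61566  (Δp = -0.00350)
p: 0.61566 → 0.61288  (Δp = -0.00279)
p: 0.61288 → 0.61066  (Δp = -0.00222)
p: 0.61066 → 0.60889  (Δp = -0.00177)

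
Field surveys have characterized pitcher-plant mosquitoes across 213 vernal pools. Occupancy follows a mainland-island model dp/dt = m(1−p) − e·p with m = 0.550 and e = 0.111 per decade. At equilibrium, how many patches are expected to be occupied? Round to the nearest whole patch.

p* = m/(m+e) = 0.550/0.6610 = 0.8321.
Expected occupied patches = N × p* = 213 × 0.8321 = 177.23 ≈ 177.

177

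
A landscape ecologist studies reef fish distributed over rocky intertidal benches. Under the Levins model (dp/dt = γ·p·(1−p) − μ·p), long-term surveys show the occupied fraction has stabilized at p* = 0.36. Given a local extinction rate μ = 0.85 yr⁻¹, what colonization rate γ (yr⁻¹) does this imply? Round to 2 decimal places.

1.33

At equilibrium γ(1−p*) = μ, so γ = μ/(1−p*).
γ = 0.85/(1 − 0.36) = 0.85/0.6400 = 1.3281.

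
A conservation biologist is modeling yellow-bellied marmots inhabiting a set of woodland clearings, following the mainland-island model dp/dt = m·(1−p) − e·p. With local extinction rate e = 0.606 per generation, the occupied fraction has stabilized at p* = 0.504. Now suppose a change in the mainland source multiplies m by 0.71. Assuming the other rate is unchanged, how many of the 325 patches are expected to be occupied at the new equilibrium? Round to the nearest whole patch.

Balance m(1−p*) = e·p* gives m = e·p*/(1−p*) = 0.606×0.50400/0.49600 = 0.61577.
New p* = m/(m+e) = 0.43720/(0.43720+0.60600) = 0.41910.
Expected occupied = 325 × 0.41910 = 136.21 ≈ 136.

136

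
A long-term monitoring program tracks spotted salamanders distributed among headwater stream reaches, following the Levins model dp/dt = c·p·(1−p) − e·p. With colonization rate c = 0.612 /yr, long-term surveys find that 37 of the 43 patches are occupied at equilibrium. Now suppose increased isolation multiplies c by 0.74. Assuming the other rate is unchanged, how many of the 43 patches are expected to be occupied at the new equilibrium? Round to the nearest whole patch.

Observed p* = 37/43 = 0.86047.
Balance c(1−p*) = e gives e = 0.612×(1 − 0.86047) = 0.08539.
New p* = 1 − e/c = 1 − 0.08539/0.45288 = 0.81145.
Expected occupied = 43 × 0.81145 = 34.89 ≈ 35.

35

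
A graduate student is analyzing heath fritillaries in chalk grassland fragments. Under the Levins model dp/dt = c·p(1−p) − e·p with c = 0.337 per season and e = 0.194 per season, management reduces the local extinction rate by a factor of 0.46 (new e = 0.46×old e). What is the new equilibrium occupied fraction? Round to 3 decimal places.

Before: p* = 1 − 0.194/0.337 = 0.4243.
After the change, c = 0.337, e = 0.08924, so p* = 1 − 0.08924/0.337 = 0.7352.

0.735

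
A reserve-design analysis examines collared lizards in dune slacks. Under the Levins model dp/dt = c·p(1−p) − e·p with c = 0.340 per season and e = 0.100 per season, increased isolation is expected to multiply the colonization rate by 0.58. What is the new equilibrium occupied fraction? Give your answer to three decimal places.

Before: p* = 1 − 0.100/0.340 = 0.7059.
After the change, c = 0.1972, e = 0.1, so p* = 1 − 0.1/0.1972 = 0.4929.

0.493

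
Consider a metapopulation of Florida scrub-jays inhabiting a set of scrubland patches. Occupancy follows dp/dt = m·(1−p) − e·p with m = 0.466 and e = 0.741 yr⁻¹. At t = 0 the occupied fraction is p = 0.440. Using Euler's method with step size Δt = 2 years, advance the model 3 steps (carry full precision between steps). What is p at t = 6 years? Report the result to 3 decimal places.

0.234

Update rule: p ← p + [m·(1−p) − e·p]·Δt with Δt = 2.
p: 0.44000 → 0.30984  (Δp = -0.13016)
p: 0.30984 → 0.49389  (Δp = +0.18405)
p: 0.49389 → 0.23364  (Δp = -0.26024)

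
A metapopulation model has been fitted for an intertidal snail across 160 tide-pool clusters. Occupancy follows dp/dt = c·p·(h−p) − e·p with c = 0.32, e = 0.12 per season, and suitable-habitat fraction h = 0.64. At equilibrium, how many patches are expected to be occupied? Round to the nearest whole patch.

42

p* = h − e/c = 0.64 − 0.3750 = 0.2650.
Expected occupied patches = N × p* = 160 × 0.2650 = 42.40 ≈ 42.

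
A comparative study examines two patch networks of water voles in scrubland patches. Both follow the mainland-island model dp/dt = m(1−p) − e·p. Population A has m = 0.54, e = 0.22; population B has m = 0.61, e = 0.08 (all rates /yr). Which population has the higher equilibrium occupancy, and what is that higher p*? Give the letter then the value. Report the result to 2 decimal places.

B, 0.88

A: p*_A = m/(m+e) = 0.54/0.7600 = 0.7105.
B: p*_B = 0.61/0.6900 = 0.8841.
B is higher at 0.8841.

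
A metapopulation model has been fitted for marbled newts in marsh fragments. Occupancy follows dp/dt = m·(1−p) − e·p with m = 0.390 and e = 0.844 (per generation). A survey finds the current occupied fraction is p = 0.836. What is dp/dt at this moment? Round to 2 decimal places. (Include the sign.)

Colonization term: m·(1−p) = 0.390×0.1640 = 0.06396.
Extinction term: e·p = 0.70558.
dp/dt = 0.06396 − 0.70558 = -0.64162.

-0.64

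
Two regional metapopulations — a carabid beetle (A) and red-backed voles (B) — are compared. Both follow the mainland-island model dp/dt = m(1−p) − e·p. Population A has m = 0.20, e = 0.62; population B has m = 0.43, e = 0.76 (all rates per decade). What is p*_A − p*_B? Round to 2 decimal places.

-0.12

A: p*_A = m/(m+e) = 0.20/0.8200 = 0.2439.
B: p*_B = 0.43/1.1900 = 0.3613.
p*_A − p*_B = 0.2439 − 0.3613 = -0.1174.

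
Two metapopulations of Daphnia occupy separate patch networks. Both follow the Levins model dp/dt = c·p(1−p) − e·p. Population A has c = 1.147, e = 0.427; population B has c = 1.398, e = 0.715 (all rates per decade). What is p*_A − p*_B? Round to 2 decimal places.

A: p*_A = 1 − 0.427/1.147 = 0.6277.
B: p*_B = 1 − 0.715/1.398 = 0.4886.
p*_A − p*_B = 0.6277 − 0.4886 = 0.1392.

0.14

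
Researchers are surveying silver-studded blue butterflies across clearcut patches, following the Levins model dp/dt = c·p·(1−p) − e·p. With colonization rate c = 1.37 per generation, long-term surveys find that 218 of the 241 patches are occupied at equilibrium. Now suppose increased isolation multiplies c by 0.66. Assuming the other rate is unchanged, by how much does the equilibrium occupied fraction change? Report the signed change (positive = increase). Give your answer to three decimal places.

Observed p* = 218/241 = 0.90456.
Balance c(1−p*) = e gives e = 1.37×(1 − 0.90456) = 0.13075.
New p* = 1 − e/c = 1 − 0.13075/0.90420 = 0.85540.
Δp* = 0.85540 − 0.90456 = -0.04916.

-0.049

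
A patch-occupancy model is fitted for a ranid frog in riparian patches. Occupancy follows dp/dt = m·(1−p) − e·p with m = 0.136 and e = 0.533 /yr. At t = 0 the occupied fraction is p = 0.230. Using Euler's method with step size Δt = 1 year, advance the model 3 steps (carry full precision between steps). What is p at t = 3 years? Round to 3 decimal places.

Update rule: p ← p + [m·(1−p) − e·p]·Δt with Δt = 1.
  1  |  dp/dt·Δt = -0.017870  |  p_1 = 0.212130
  2  |  dp/dt·Δt = -0.005915  |  p_2 = 0.206215
  3  |  dp/dt·Δt = -0.001958  |  p_3 = 0.204257

0.204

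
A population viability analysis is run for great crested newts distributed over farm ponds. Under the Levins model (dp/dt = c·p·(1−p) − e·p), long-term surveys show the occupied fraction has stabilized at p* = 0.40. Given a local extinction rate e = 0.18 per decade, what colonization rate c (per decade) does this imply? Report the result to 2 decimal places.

At equilibrium c(1−p*) = e, so c = e/(1−p*).
c = 0.18/(1 − 0.40) = 0.18/0.6000 = 0.3000.

0.30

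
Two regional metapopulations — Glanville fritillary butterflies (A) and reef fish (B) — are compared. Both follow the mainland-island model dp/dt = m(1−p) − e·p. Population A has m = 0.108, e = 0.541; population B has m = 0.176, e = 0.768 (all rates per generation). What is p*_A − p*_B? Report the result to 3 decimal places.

A: p*_A = m/(m+e) = 0.108/0.6490 = 0.1664.
B: p*_B = 0.176/0.9440 = 0.1864.
p*_A − p*_B = 0.1664 − 0.1864 = -0.0200.

-0.020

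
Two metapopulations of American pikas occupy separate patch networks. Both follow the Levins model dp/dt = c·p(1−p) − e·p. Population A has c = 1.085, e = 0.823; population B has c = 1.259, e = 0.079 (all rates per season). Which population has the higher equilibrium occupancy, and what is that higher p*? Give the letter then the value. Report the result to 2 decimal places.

B, 0.94

A: p*_A = 1 − 0.823/1.085 = 0.2415.
B: p*_B = 1 − 0.079/1.259 = 0.9373.
B is higher at 0.9373.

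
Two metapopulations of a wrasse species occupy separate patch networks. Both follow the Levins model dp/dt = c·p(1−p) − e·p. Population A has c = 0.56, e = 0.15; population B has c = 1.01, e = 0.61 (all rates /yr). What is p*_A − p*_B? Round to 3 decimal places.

A: p*_A = 1 − 0.15/0.56 = 0.7321.
B: p*_B = 1 − 0.61/1.01 = 0.3960.
p*_A − p*_B = 0.7321 − 0.3960 = 0.3361.

0.336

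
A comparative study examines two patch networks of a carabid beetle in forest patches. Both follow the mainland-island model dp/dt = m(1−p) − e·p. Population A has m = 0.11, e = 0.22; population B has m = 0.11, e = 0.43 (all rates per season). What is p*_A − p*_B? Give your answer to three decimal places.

0.130

A: p*_A = m/(m+e) = 0.11/0.3300 = 0.3333.
B: p*_B = 0.11/0.5400 = 0.2037.
p*_A − p*_B = 0.3333 − 0.2037 = 0.1296.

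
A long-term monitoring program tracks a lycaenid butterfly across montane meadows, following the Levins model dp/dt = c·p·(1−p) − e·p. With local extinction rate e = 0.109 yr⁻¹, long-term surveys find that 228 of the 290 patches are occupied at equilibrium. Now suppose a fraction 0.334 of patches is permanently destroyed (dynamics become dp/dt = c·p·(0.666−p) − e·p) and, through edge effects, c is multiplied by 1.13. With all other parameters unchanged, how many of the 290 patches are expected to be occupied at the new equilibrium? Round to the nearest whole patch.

138

Observed p* = 228/290 = 0.78621.
Balance c(1−p*) = e gives c = e/(1 − 0.78621) = 0.109/0.21379 = 0.50985.
New p* = 0.666 − e/c = 0.666 − 0.10900/0.57613 = 0.47681.
Expected occupied = 290 × 0.47681 = 138.27 ≈ 138.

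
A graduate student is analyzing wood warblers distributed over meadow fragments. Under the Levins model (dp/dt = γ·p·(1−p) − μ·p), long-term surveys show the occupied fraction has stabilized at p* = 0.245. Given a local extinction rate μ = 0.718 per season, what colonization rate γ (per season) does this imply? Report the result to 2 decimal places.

0.95

At equilibrium γ(1−p*) = μ, so γ = μ/(1−p*).
γ = 0.718/(1 − 0.245) = 0.718/0.7550 = 0.9510.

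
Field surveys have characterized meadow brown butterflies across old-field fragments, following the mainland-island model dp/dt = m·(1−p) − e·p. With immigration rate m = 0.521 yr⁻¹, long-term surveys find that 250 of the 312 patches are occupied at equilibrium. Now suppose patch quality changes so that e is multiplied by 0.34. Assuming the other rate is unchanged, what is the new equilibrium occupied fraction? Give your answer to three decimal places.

0.922

Observed p* = 250/312 = 0.80128.
Balance m(1−p*) = e·p* gives e = m(1−p*)/p* = 0.521×0.19872/0.80128 = 0.12921.
New p* = m/(m+e) = 0.52100/(0.52100+0.04393) = 0.92224.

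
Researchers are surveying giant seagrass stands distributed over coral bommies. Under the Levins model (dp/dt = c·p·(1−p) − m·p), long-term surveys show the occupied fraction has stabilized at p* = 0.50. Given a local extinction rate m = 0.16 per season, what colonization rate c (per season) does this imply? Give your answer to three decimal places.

0.320

At equilibrium c(1−p*) = m, so c = m/(1−p*).
c = 0.16/(1 − 0.50) = 0.16/0.5000 = 0.3200.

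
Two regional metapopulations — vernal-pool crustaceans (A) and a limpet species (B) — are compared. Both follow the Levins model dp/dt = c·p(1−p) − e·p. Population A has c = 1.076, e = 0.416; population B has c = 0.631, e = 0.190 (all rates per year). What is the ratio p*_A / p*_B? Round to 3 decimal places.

0.878

A: p*_A = 1 − 0.416/1.076 = 0.6134.
B: p*_B = 1 − 0.190/0.631 = 0.6989.
p*_A / p*_B = 0.6134/0.6989 = 0.8777.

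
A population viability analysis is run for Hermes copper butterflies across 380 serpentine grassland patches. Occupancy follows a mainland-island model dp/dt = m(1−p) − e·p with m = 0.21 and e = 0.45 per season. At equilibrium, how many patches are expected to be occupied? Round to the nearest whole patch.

p* = m/(m+e) = 0.21/0.6600 = 0.3182.
Expected occupied patches = N × p* = 380 × 0.3182 = 120.91 ≈ 121.

121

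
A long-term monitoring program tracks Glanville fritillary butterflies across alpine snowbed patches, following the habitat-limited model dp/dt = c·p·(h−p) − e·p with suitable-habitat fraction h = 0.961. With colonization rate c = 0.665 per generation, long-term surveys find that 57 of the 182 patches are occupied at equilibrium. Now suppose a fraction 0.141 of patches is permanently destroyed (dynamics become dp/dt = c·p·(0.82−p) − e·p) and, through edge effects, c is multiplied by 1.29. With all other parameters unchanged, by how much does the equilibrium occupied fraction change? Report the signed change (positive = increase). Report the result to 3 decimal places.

Observed p* = 57/182 = 0.31319.
Balance c(h−p*) = e gives e = 0.665×(0.961 − 0.31319) = 0.43079.
New p* = 0.82 − e/c = 0.82 − 0.43079/0.85785 = 0.31783.
Δp* = 0.31783 − 0.31319 = +0.00464.

0.005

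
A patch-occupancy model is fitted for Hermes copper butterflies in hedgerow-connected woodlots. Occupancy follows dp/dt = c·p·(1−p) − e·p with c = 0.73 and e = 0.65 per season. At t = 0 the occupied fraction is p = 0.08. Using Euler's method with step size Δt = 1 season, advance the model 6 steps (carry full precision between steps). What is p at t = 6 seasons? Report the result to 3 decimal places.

0.089

Update rule: p ← p + [c·p·(1−p) − e·p]·Δt with Δt = 1.
step 1: Δp = +0.00173, p = 0.08173
step 2: Δp = +0.00166, p = 0.08339
step 3: Δp = +0.00159, p = 0.08499
step 4: Δp = +0.00153, p = 0.08651
step 5: Δp = +0.00146, p = 0.08797
step 6: Δp = +0.00139, p = 0.08936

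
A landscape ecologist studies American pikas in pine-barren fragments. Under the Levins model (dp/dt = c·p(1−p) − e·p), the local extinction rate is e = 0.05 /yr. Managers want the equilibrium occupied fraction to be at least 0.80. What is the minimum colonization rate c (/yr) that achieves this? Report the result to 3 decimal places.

0.250

p* = 1 − e/c ≥ 0.80 requires e/c ≤ 0.2000, i.e. c ≥ e/0.2000.
c_min = 0.05/0.2000 = 0.2500.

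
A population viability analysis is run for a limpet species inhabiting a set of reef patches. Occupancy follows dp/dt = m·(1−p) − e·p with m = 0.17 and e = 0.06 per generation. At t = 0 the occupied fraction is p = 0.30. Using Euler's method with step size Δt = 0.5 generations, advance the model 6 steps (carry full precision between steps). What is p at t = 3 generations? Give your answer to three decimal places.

0.528

Update rule: p ← p + [m·(1−p) − e·p]·Δt with Δt = 0.5.
t = 0.5: p = 0.30000 + (+0.05050) = 0.35050
t = 1: p = 0.35050 + (+0.04469) = 0.39519
t = 1.5: p = 0.39519 + (+0.03955) = 0.43475
t = 2: p = 0.43475 + (+0.03500) = 0.46975
t = 2.5: p = 0.46975 + (+0.03098) = 0.50073
t = 3: p = 0.50073 + (+0.02742) = 0.52814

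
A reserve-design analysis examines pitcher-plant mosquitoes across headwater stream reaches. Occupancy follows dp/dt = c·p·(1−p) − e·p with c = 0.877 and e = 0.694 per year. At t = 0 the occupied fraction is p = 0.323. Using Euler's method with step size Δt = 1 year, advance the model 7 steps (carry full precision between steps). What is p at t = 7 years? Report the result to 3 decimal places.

Update rule: p ← p + [c·p·(1−p) − e·p]·Δt with Δt = 1.
p: 0.32300 → 0.29061  (Δp = -0.03239)
p: 0.29061 → 0.26973  (Δp = -0.02089)
p: 0.26973 → 0.25528  (Δp = -0.01444)
p: 0.25528 → 0.24485  (Δp = -0.01044)
p: 0.24485 → 0.23708  (Δp = -0.00777)
p: 0.23708 → 0.23117  (Δp = -0.00591)
p: 0.23117 → 0.22661  (Δp = -0.00456)

0.227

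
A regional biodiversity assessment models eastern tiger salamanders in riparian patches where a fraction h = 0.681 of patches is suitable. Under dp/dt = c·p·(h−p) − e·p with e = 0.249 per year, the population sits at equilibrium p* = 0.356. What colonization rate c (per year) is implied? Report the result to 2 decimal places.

0.77

At equilibrium c(h−p*) = e, so c = e/(h−p*).
c = 0.249/(0.681 − 0.356) = 0.249/0.3250 = 0.7662.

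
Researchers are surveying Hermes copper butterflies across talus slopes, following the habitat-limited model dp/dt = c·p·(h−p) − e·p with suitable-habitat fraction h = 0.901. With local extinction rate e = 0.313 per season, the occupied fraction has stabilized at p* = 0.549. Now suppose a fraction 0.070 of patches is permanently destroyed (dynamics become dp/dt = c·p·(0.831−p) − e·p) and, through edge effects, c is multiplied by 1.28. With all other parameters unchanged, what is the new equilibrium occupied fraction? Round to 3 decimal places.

Balance c(h−p*) = e gives c = e/(0.901 − 0.54900) = 0.313/0.35200 = 0.88920.
New p* = 0.831 − e/c = 0.831 − 0.31300/1.13818 = 0.55600.

0.556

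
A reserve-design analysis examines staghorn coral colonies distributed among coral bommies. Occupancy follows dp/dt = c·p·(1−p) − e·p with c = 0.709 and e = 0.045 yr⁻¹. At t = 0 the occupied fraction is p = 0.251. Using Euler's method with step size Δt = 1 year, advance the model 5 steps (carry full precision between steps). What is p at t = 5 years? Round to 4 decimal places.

0.8777

Update rule: p ← p + [c·p·(1−p) − e·p]·Δt with Δt = 1.
t = 1: p = 0.25100 + (+0.12200) = 0.37300
t = 2: p = 0.37300 + (+0.14903) = 0.52203
t = 3: p = 0.52203 + (+0.15341) = 0.67544
t = 4: p = 0.67544 + (+0.12503) = 0.80047
t = 5: p = 0.80047 + (+0.07722) = 0.87769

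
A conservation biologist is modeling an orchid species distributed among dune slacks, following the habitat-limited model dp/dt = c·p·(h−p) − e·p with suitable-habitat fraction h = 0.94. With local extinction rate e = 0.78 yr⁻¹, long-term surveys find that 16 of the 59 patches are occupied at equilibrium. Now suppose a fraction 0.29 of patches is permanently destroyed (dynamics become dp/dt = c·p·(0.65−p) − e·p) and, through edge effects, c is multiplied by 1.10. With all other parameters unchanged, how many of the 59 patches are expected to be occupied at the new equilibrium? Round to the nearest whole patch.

2

Observed p* = 16/59 = 0.27119.
Balance c(h−p*) = e gives c = e/(0.94 − 0.27119) = 0.78/0.66881 = 1.16625.
New p* = 0.65 − e/c = 0.65 − 0.78000/1.28288 = 0.04199.
Expected occupied = 59 × 0.04199 = 2.48 ≈ 2.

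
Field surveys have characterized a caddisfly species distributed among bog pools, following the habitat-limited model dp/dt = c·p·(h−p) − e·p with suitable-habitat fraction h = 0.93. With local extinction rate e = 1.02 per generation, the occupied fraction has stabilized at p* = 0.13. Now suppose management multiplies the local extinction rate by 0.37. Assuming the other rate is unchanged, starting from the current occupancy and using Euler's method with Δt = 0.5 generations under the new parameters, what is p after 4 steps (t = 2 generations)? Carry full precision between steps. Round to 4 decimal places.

0.3440

Balance c(h−p*) = e gives c = e/(0.93 − 0.13000) = 1.02/0.80000 = 1.27500.
Starting from p₀ = 0.13000; update p ← p + (dp/dt)·Δt with the new parameters.
step 1: Δp = +0.04177, p = 0.17177
step 2: Δp = +0.05062, p = 0.22238
step 3: Δp = +0.05835, p = 0.28074
step 4: Δp = +0.06322, p = 0.34396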